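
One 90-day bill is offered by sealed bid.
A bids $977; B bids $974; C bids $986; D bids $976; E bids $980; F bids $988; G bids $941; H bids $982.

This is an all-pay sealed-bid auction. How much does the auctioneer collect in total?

Total revenue: $7,804

Sorting bids: 988 (F) > 986 (C) > 982 (H) > 980 (E) > 977 (A) > 976 (D) > …
F wins with the top bid; all bids are sunk regardless.
Every bidder forfeits their bid regardless of winning.
Revenue = 977 + 974 + 986 + 976 + 980 + 988 + 941 + 982 = $7,804.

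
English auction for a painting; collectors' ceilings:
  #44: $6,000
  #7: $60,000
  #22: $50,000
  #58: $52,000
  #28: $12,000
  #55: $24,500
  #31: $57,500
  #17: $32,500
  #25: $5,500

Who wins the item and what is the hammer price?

Limits ranked: 60,000 (#7) > 57,500 (#31) > 52,000 (#58) > 50,000 (#22) > 32,500 (#17) > 24,500 (#55) > …
#31 is the last rival to drop out, at $57,500; #7 remains and wins at that price.

#7 wins at $57,500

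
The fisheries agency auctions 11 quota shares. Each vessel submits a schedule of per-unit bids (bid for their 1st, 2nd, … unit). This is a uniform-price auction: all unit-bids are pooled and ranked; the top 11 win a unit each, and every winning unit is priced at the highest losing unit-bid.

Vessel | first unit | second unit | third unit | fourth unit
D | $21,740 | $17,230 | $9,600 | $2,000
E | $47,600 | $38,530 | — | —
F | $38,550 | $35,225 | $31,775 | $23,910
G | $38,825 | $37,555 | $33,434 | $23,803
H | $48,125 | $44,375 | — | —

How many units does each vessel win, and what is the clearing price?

E 2, F 4, G 3, H 2; clearing price $23,803

Merging the schedules and taking the best 11: 48,125 (H-1), 47,600 (E-1), 44,375 (H-2), 38,825 (G-1), 38,550 (F-1), 38,530 (E-2), 37,555 (G-2), 35,225 (F-2), 33,434 (G-3), 31,775 (F-3), 23,910 (F-4)
The (k+1)-th unit-bid is $23,803.
Allocation: E 2, F 4, G 3, H 2.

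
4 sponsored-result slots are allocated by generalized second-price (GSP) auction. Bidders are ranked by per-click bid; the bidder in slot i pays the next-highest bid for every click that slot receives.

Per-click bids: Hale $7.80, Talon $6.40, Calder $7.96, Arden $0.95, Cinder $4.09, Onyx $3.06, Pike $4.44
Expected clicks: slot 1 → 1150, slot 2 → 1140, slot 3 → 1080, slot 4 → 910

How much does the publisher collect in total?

Total revenue: $24783.10

Ranked by bid: $7.96 (Calder) > $7.80 (Hale) > $6.40 (Talon) > $4.44 (Pike) > $4.09 (Cinder) > …
Slot 1: Calder pays $7.80 × 1150 = $8970.00
Slot 2: Hale pays $6.40 × 1140 = $7296.00
Slot 3: Talon pays $4.44 × 1080 = $4795.20
Slot 4: Pike pays $4.09 × 910 = $3721.90
Total = $24783.10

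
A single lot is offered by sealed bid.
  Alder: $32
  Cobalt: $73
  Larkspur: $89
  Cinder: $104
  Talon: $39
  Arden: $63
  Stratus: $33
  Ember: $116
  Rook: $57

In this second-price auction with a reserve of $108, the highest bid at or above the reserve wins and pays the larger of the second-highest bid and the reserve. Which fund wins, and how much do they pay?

Ember pays $108

Second-price auction with a reserve of $108: the highest bid at or above the reserve wins and pays the larger of the second-highest bid and the reserve.
Sorting bids: 116 (Ember) > 104 (Cinder) > 89 (Larkspur) > 73 (Cobalt) > 63 (Arden) > 57 (Rook) > …
Highest eligible bid: Ember at $116.
max(second-highest $104, reserve $108) = $108.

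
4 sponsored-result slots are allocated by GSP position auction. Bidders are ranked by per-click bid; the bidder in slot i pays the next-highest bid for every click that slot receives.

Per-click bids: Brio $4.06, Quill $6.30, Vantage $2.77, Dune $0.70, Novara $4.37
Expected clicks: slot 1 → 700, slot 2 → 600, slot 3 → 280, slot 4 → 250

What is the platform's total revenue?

Ranked by bid: $6.30 (Quill) > $4.37 (Novara) > $4.06 (Brio) > $2.77 (Vantage) > $0.70 (Dune)
Slot 1: Quill pays $4.37 × 700 = $3059.00
Slot 2: Novara pays $4.06 × 600 = $2436.00
Slot 3: Brio pays $2.77 × 280 = $775.60
Slot 4: Vantage pays $0.70 × 250 = $175.00
Total = $6445.60

Total revenue: $6445.60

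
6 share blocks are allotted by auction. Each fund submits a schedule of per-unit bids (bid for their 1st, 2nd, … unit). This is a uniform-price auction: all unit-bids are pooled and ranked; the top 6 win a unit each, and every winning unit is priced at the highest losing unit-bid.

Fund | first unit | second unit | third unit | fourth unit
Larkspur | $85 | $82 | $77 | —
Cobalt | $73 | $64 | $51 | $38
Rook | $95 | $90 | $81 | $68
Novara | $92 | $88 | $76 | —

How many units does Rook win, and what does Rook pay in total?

Rook: 2 units, pays $162

All unit-bids, highest first — top 6: 95 (Rook-1), 92 (Novara-1), 90 (Rook-2), 88 (Novara-2), 85 (Larkspur-1), 82 (Larkspur-2)
First bid not allocated: $81.
Rook wins 2 unit(s) at $81 each.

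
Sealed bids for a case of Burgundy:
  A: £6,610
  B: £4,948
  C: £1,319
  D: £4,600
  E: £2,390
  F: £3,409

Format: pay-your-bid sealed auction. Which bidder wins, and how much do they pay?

Pay-your-bid sealed auction: the highest bidder wins and pays their own bid.
Bids ranked: 6,610 (A) > 4,948 (B) > 4,600 (D) > 3,409 (F) > 2,390 (E) > 1,319 (C)
A has the highest bid and pays exactly that: £6,610.

A pays £6,610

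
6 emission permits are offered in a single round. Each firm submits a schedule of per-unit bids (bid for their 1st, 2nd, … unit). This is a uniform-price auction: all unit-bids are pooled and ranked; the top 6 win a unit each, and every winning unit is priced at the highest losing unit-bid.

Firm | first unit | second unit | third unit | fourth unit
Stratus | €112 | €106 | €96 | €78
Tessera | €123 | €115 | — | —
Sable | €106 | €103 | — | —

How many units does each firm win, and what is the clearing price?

Merging the schedules and taking the best 6: 123 (Tessera-1), 115 (Tessera-2), 112 (Stratus-1), 106 (Stratus-2), 106 (Sable-1), 103 (Sable-2)
First bid not allocated: €96.
Allocation: Sable 2, Stratus 2, Tessera 2.

Sable 2, Stratus 2, Tessera 2; clearing price €96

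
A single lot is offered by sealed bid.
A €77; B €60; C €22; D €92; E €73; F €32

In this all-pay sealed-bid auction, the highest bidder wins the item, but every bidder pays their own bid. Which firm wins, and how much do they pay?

All-pay sealed-bid auction: the highest bidder wins the item, but every bidder pays their own bid.
Bids ranked: 92 (D) > 77 (A) > 73 (E) > 60 (B) > 32 (F) > 22 (C)
D wins with the top bid; all bids are sunk regardless.

D pays €92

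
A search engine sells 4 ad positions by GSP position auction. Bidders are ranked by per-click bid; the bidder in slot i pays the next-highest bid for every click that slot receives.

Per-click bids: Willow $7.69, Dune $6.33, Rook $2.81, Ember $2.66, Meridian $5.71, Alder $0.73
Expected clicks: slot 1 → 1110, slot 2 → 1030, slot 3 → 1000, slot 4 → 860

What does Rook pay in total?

Ranked by bid: $7.69 (Willow) > $6.33 (Dune) > $5.71 (Meridian) > $2.81 (Rook) > $2.66 (Ember) > …
Rook holds slot 4 → pays next bid $2.66 × 860 clicks = $2287.60.

Rook pays $2287.60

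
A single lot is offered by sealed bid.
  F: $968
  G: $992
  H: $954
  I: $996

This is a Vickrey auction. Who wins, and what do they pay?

I pays $992

Vickrey auction: the highest bidder wins and pays the second-highest bid.
Sorting bids: 996 (I) > 992 (G) > 968 (F) > 954 (H)
I wins with the highest bid; price is set by the runner-up at $992.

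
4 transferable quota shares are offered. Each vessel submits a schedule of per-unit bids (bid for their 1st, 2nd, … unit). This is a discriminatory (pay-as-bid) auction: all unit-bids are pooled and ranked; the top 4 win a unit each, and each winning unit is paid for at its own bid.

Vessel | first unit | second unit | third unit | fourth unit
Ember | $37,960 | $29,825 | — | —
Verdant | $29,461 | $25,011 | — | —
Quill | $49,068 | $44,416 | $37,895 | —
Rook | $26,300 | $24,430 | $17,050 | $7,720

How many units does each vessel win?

Merging the schedules and taking the best 4: 49,068 (Quill-1), 44,416 (Quill-2), 37,960 (Ember-1), 37,895 (Quill-3)
Next rejected bid: $29,825 (not a price — pay-as-bid).
Allocation: Ember 1, Quill 3.

Ember 1, Quill 3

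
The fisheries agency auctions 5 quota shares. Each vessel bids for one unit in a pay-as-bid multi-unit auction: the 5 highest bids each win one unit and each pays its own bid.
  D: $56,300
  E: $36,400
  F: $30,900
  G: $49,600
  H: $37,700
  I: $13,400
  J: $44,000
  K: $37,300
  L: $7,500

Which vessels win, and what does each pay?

D $56,300, G $49,600, J $44,000, H $37,700, K $37,300

Bids ranked high→low: 56,300 (D), 49,600 (G), 44,000 (J), 37,700 (H), 37,300 (K), 36,400 (E), 30,900 (F), …
Winners (5 units): D, G, J, H, K.
Each winner pays its own bid: D $56,300, G $49,600, J $44,000, H $37,700, K $37,300.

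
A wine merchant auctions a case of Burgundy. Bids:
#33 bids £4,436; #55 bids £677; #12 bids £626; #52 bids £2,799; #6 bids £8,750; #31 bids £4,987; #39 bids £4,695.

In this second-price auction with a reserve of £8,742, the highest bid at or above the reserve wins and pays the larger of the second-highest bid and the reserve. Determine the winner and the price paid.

#6 pays £8,742

Bids ranked: 8,750 (#6) > 4,987 (#31) > 4,695 (#39) > 4,436 (#33) > 2,799 (#52) > 677 (#55) > …
Highest eligible bid: #6 at £8,750.
max(second-highest £4,987, reserve £8,742) = £8,742.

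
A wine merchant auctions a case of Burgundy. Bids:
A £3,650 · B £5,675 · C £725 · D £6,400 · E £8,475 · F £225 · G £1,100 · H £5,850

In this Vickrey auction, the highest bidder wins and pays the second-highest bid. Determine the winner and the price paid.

Vickrey auction: the highest bidder wins and pays the second-highest bid.
Sorting bids: 8,475 (E) > 6,400 (D) > 5,850 (H) > 5,675 (B) > 3,650 (A) > 1,100 (G) > …
Second-price: E pays D's bid of £6,400.

E pays £6,400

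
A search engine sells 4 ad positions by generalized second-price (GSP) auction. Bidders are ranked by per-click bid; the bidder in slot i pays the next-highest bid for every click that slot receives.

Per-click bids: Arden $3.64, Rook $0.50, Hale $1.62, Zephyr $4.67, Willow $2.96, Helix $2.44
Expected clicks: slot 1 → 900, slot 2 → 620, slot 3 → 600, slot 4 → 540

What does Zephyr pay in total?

Zephyr pays $3276.00

Ranked by bid: $4.67 (Zephyr) > $3.64 (Arden) > $2.96 (Willow) > $2.44 (Helix) > $1.62 (Hale) > …
Zephyr holds slot 1 → pays next bid $3.64 × 900 clicks = $3276.00.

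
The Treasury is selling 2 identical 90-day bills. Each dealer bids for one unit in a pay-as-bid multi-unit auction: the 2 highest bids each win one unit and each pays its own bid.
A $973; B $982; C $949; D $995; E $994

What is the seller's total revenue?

Sorting: 995 (D), 994 (E), 982 (B), 973 (A), …
Winners (2 units): D, E.
Total revenue = 995 + 994 = $1,989.

Total revenue: $1,989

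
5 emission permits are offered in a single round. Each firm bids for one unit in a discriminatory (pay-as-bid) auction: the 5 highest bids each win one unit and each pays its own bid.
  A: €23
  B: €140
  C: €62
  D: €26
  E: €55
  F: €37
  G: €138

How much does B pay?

B pays €140

Bids ranked high→low: 140 (B), 138 (G), 62 (C), 55 (E), 37 (F), 26 (D), 23 (A)
The 5 highest are B, G, C, E, F.
B wins → own bid €140.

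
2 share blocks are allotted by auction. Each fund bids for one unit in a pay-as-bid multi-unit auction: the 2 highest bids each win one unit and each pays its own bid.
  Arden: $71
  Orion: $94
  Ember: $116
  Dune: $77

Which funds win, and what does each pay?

Ember $116, Orion $94

Ordering the bids: 116 (Ember), 94 (Orion), 77 (Dune), 71 (Arden)
The 2 highest are Ember, Orion.
Each winner pays its own bid: Ember $116, Orion $94.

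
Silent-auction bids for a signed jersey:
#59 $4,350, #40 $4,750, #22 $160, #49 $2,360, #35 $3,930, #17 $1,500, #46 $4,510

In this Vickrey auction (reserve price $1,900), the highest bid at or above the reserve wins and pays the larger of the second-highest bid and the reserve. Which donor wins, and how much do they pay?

#40 pays $4,510

Bids in order: 4,750 (#40) > 4,510 (#46) > 4,350 (#59) > 3,930 (#35) > 2,360 (#49) > 1,500 (#17) > …
#40 has the top bid at or above the reserve ($4,750).
max(second-highest $4,510, reserve $1,900) = $4,510; the reserve does not bind.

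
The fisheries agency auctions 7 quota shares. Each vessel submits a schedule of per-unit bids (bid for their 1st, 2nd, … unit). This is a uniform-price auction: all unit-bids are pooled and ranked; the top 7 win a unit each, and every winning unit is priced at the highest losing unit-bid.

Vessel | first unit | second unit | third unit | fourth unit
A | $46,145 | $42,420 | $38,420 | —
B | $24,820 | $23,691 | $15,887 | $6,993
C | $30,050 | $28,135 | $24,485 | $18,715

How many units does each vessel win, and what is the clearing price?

All unit-bids, highest first — top 7: 46,145 (A-1), 42,420 (A-2), 38,420 (A-3), 30,050 (C-1), 28,135 (C-2), 24,820 (B-1), 24,485 (C-3)
First bid not allocated: $23,691.
Allocation: A 3, B 1, C 3.

A 3, B 1, C 3; clearing price $23,691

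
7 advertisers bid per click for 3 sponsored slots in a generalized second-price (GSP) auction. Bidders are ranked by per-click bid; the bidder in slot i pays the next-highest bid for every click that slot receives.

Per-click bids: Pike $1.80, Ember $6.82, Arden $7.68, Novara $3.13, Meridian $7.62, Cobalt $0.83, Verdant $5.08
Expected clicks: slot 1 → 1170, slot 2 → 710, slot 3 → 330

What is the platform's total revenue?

Per-click bids in order: $7.68 (Arden) > $7.62 (Meridian) > $6.82 (Ember) > $5.08 (Verdant) > …
Slot 1: Arden pays $7.62 × 1170 = $8915.40
Slot 2: Meridian pays $6.82 × 710 = $4842.20
Slot 3: Ember pays $5.08 × 330 = $1676.40
Total = $15434.00

Total revenue: $15434.00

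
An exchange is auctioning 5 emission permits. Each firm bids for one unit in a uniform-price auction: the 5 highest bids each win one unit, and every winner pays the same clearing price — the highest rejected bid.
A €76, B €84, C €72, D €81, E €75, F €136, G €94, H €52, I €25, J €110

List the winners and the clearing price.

Bids ranked high→low: 136 (F), 110 (J), 94 (G), 84 (B), 81 (D), 76 (A), 75 (E), …
Winners (5 units): F, J, G, B, D.
First losing bid is A's €76, which sets the uniform price.

F, J, G, B, D; each pays €76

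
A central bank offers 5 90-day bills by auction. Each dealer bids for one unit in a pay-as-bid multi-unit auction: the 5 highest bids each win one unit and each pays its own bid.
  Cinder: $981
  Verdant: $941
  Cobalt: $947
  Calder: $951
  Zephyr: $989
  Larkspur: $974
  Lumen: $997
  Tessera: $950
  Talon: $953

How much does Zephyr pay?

Ordering the bids: 997 (Lumen), 989 (Zephyr), 981 (Cinder), 974 (Larkspur), 953 (Talon), 951 (Calder), 950 (Tessera), …
The 5 highest are Lumen, Zephyr, Cinder, Larkspur, Talon.
Zephyr wins → own bid $989.

Zephyr pays $989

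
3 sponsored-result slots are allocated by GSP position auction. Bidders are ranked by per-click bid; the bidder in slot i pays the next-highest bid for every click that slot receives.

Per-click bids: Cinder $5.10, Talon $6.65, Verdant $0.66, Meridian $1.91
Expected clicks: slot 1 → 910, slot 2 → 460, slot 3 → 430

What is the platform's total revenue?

Total revenue: $5803.40

Ranked by bid: $6.65 (Talon) > $5.10 (Cinder) > $1.91 (Meridian) > $0.66 (Verdant)
Slot 1: Talon pays $5.10 × 910 = $4641.00
Slot 2: Cinder pays $1.91 × 460 = $878.60
Slot 3: Meridian pays $0.66 × 430 = $283.80
Total = $5803.40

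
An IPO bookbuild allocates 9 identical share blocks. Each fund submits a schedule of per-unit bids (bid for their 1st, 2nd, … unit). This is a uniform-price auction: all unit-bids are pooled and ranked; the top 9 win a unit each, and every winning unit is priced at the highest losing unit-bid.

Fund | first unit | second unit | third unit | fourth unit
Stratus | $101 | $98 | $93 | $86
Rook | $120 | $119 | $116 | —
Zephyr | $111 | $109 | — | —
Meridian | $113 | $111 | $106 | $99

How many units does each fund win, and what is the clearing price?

Meridian 3, Rook 3, Stratus 1, Zephyr 2; clearing price $99

Pooled unit-bids ranked (top 9): 120 (Rook-1), 119 (Rook-2), 116 (Rook-3), 113 (Meridian-1), 111 (Zephyr-1), 111 (Meridian-2), 109 (Zephyr-2), 106 (Meridian-3), 101 (Stratus-1)
The (k+1)-th unit-bid is $99.
Allocation: Meridian 3, Rook 3, Stratus 1, Zephyr 2.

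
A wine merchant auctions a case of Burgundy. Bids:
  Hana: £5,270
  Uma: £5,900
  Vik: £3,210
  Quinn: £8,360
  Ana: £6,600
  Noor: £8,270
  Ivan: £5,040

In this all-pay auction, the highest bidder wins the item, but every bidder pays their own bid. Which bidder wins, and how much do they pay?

Quinn pays £8,360

All-pay auction: the highest bidder wins the item, but every bidder pays their own bid.
Sorting bids: 8,360 (Quinn) > 8,270 (Noor) > 6,600 (Ana) > 5,900 (Uma) > 5,270 (Hana) > 5,040 (Ivan) > …
Quinn wins with the top bid; all bids are sunk regardless.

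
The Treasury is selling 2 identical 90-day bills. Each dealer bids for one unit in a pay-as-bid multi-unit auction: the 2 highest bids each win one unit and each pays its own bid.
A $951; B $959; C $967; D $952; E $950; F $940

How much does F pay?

F pays $0

Ordering the bids: 967 (C), 959 (B), 952 (D), 951 (A), …
The 2 highest are C, B.
F does not win → $0.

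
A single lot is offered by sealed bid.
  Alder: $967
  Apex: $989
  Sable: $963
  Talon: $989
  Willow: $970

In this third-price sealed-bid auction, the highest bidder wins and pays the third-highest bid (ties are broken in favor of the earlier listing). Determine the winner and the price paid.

Bids in order: 989 (Apex) > 989 (Talon) > 970 (Willow) > 967 (Alder) > 963 (Sable)
Apex and Talon tie at $989; tie-break gives it to Apex.
Apex wins; payment is bid #3 in the ranking = $970.

Apex pays $970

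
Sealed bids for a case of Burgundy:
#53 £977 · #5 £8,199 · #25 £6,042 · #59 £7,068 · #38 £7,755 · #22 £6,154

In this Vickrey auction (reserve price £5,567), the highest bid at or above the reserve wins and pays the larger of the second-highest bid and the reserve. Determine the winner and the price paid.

Bids ranked: 8,199 (#5) > 7,755 (#38) > 7,068 (#59) > 6,154 (#22) > 6,042 (#25) > 977 (#53)
Highest eligible bid: #5 at £8,199.
max(second-highest £7,755, reserve £5,567) = £7,755; the reserve does not bind.

#5 pays £7,755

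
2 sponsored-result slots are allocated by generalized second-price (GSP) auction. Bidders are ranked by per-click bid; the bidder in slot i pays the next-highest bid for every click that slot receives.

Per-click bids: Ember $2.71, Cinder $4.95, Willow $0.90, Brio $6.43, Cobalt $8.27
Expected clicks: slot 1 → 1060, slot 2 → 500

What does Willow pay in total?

Willow pays $0.00

Sorting advertisers: $8.27 (Cobalt) > $6.43 (Brio) > $4.95 (Cinder) > …
Willow ranks below slot 2 → no slot, pays nothing.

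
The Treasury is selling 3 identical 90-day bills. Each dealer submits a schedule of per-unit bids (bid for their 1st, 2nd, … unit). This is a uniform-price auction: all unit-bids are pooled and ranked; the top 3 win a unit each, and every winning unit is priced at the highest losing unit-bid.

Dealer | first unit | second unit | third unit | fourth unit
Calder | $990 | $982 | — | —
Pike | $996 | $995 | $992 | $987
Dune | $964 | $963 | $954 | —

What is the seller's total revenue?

All unit-bids, highest first — top 3: 996 (Pike-1), 995 (Pike-2), 992 (Pike-3)
The (k+1)-th unit-bid is $990.
Allocation: Pike 3. Every unit priced at $990.
Revenue = 3 × 990 = $2,970.

Total revenue: $2,970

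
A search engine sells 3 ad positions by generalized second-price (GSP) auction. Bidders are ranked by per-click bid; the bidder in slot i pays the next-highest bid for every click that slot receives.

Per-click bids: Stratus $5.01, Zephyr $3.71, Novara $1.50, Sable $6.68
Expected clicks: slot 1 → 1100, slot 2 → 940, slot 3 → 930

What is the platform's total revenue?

Total revenue: $10393.40

Sorting advertisers: $6.68 (Sable) > $5.01 (Stratus) > $3.71 (Zephyr) > $1.50 (Novara)
Slot 1: Sable pays $5.01 × 1100 = $5511.00
Slot 2: Stratus pays $3.71 × 940 = $3487.40
Slot 3: Zephyr pays $1.50 × 930 = $1395.00
Total = $10393.40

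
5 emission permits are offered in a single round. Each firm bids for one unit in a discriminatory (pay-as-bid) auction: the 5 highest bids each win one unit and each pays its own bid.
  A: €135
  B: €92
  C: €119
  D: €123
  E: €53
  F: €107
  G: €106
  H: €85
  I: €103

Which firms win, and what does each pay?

A €135, D €123, C €119, F €107, G €106

Bids ranked high→low: 135 (A), 123 (D), 119 (C), 107 (F), 106 (G), 103 (I), 92 (B), …
Top 5: A, D, C, F, G.
Each winner pays its own bid: A €135, D €123, C €119, F €107, G €106.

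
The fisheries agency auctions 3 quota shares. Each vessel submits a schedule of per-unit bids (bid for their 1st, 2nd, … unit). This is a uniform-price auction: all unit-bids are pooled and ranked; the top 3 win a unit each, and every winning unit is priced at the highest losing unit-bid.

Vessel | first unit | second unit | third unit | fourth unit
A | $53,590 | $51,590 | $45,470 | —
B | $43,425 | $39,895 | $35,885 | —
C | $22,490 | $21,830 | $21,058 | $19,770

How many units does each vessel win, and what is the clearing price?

Merging the schedules and taking the best 3: 53,590 (A-1), 51,590 (A-2), 45,470 (A-3)
The (k+1)-th unit-bid is $43,425.
Allocation: A 3.

A 3; clearing price $43,425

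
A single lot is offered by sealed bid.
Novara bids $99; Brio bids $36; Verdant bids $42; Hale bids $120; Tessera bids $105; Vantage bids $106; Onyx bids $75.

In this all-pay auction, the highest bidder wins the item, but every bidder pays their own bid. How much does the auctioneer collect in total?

Rule: the highest bidder wins the item, but every bidder pays their own bid.
Bids ranked: 120 (Hale) > 106 (Vantage) > 105 (Tessera) > 99 (Novara) > 75 (Onyx) > 42 (Verdant) > …
Every bidder forfeits their bid regardless of winning.
Revenue = 99 + 36 + 42 + 120 + 105 + 106 + 75 = $583.

Total revenue: $583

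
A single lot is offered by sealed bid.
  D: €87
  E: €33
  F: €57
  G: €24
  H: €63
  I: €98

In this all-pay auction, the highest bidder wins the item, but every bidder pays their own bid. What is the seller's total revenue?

Bids ranked: 98 (I) > 87 (D) > 63 (H) > 57 (F) > 33 (E) > 24 (G)
Every bidder forfeits their bid regardless of winning.
Revenue = 87 + 33 + 57 + 24 + 63 + 98 = €362.

Total revenue: €362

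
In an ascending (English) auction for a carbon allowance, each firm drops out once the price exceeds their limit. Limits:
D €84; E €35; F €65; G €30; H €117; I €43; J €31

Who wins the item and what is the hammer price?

H wins at €84

Limits in order: 117 (H) > 84 (D) > 65 (F) > 43 (I) > 35 (E) > 31 (J) > …
Once the price passes €84, only H is left; the hammer falls at D's limit of €84.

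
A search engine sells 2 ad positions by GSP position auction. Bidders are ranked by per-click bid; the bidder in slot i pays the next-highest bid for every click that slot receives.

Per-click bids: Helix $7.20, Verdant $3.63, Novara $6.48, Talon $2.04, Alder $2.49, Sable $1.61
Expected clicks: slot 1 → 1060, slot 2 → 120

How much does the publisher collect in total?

Total revenue: $7304.40

Ranked by bid: $7.20 (Helix) > $6.48 (Novara) > $3.63 (Verdant) > …
Slot 1: Helix pays $6.48 × 1060 = $6868.80
Slot 2: Novara pays $3.63 × 120 = $435.60
Total = $7304.40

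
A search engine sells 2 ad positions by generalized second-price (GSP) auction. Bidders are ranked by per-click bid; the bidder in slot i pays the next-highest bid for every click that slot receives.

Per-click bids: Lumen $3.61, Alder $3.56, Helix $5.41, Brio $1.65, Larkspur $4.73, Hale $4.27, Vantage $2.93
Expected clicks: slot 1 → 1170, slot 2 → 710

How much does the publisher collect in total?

Total revenue: $8565.80

Per-click bids in order: $5.41 (Helix) > $4.73 (Larkspur) > $4.27 (Hale) > …
Slot 1: Helix pays $4.73 × 1170 = $5534.10
Slot 2: Larkspur pays $4.27 × 710 = $3031.70
Total = $8565.80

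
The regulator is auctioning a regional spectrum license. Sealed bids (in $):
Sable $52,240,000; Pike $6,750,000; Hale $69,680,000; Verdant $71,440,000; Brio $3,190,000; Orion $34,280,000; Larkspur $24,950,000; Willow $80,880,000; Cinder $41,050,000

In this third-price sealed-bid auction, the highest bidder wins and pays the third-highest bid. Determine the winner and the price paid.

Third-price sealed-bid auction: the highest bidder wins and pays the third-highest bid.
Bids in order: 80,880,000 (Willow) > 71,440,000 (Verdant) > 69,680,000 (Hale) > 52,240,000 (Sable) > 41,050,000 (Cinder) > 34,280,000 (Orion) > …
Willow wins; payment is bid #3 in the ranking = $69,680,000.

Willow pays $69,680,000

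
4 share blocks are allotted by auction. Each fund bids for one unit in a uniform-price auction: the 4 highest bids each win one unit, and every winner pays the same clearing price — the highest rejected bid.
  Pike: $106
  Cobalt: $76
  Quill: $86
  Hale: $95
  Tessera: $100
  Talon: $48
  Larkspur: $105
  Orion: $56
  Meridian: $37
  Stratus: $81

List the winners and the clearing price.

Bids ranked high→low: 106 (Pike), 105 (Larkspur), 100 (Tessera), 95 (Hale), 86 (Quill), 81 (Stratus), …
Winners (4 units): Pike, Larkspur, Tessera, Hale.
Highest unsuccessful bid: $86 → clearing price.

Pike, Larkspur, Tessera, Hale; each pays $86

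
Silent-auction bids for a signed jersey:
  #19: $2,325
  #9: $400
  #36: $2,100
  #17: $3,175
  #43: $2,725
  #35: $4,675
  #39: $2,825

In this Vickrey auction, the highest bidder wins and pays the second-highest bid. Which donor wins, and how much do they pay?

Vickrey auction: the highest bidder wins and pays the second-highest bid.
Bids ranked: 4,675 (#35) > 3,175 (#17) > 2,825 (#39) > 2,725 (#43) > 2,325 (#19) > 2,100 (#36) > …
#35 wins with the highest bid; price is set by the runner-up at $3,175.

#35 pays $3,175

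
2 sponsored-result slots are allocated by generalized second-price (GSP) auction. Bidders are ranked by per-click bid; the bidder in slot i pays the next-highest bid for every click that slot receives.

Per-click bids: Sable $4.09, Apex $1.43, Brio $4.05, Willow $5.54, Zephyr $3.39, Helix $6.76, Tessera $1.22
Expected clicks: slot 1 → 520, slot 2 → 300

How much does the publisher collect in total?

Total revenue: $4107.80

Per-click bids in order: $6.76 (Helix) > $5.54 (Willow) > $4.09 (Sable) > …
Slot 1: Helix pays $5.54 × 520 = $2880.80
Slot 2: Willow pays $4.09 × 300 = $1227.00
Total = $4107.80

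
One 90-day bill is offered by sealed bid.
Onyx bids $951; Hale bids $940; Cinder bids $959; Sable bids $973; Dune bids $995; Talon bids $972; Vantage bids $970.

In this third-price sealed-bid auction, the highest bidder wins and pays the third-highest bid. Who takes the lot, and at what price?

Bids ranked: 995 (Dune) > 973 (Sable) > 972 (Talon) > 970 (Vantage) > 959 (Cinder) > 951 (Onyx) > …
Dune is highest; pays the third-highest bid, $972.

Dune pays $972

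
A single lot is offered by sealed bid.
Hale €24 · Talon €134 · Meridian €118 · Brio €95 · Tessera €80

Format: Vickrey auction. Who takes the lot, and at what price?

Talon pays €118

Bids ranked: 134 (Talon) > 118 (Meridian) > 95 (Brio) > 80 (Tessera) > 24 (Hale)
Second-price: Talon pays Meridian's bid of €118.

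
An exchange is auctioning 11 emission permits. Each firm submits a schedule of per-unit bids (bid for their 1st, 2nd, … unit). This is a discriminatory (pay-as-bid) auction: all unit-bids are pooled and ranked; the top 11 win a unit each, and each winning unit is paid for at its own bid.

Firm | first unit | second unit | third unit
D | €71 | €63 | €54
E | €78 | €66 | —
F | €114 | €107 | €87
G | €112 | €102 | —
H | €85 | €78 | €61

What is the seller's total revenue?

Pooled unit-bids ranked (top 11): 114 (F-1), 112 (G-1), 107 (F-2), 102 (G-2), 87 (F-3), 85 (H-1), 78 (E-1), 78 (H-2), 71 (D-1), 66 (E-2), 63 (D-2)
Next rejected bid: €61 (not a price — pay-as-bid).
Each winning unit pays its own bid.
Revenue = 114 + 112 + 107 + 102 + 87 + 85 + 78 + 78 + 71 + 66 + 63 = €963.

Total revenue: €963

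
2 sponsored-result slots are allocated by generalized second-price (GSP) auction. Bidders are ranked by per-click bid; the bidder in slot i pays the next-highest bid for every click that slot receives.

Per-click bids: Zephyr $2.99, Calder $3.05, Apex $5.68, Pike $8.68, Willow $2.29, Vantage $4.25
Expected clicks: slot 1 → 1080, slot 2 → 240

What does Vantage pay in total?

Per-click bids in order: $8.68 (Pike) > $5.68 (Apex) > $4.25 (Vantage) > …
Vantage ranks below slot 2 → no slot, pays nothing.

Vantage pays $0.00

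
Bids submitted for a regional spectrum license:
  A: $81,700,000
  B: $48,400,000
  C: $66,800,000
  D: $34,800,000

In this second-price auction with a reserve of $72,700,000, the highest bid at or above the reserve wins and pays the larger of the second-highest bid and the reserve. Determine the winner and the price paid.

A pays $72,700,000

Bids ranked: 81,700,000 (A) > 66,800,000 (C) > 48,400,000 (B) > 34,800,000 (D)
A has the top bid at or above the reserve ($81,700,000).
max(second-highest $66,800,000, reserve $72,700,000) = $72,700,000.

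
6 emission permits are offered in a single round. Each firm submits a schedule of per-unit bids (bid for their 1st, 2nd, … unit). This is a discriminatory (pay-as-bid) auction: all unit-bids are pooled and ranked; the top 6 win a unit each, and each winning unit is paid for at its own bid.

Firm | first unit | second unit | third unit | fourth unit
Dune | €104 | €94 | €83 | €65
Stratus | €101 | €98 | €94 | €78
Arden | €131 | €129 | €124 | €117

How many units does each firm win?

Arden 4, Dune 1, Stratus 1

Pooled unit-bids ranked (top 6): 131 (Arden-1), 129 (Arden-2), 124 (Arden-3), 117 (Arden-4), 104 (Dune-1), 101 (Stratus-1)
Next rejected bid: €98 (not a price — pay-as-bid).
Allocation: Arden 4, Dune 1, Stratus 1.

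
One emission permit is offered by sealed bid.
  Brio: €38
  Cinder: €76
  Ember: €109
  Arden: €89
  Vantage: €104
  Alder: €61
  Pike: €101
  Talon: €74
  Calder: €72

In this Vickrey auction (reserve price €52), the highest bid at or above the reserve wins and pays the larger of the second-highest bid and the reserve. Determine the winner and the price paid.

Bids in order: 109 (Ember) > 104 (Vantage) > 101 (Pike) > 89 (Arden) > 76 (Cinder) > 74 (Talon) > …
Highest eligible bid: Ember at €109.
Second-highest bid €104 exceeds the reserve €52 → payment €104.

Ember pays €104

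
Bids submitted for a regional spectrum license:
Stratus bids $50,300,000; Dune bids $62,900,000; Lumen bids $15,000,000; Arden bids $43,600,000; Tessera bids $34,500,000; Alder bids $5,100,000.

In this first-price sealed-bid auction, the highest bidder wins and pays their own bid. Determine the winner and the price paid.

Dune pays $62,900,000

Bids in order: 62,900,000 (Dune) > 50,300,000 (Stratus) > 43,600,000 (Arden) > 34,500,000 (Tessera) > 15,000,000 (Lumen) > 5,100,000 (Alder)
Dune has the highest bid and pays exactly that: $62,900,000.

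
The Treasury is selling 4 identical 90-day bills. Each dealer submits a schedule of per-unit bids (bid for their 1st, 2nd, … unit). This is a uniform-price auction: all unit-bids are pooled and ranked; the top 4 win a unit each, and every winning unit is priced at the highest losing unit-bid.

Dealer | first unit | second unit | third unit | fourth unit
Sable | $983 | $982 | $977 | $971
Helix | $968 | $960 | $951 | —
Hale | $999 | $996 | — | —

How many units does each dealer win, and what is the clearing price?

Hale 2, Sable 2; clearing price $977

Merging the schedules and taking the best 4: 999 (Hale-1), 996 (Hale-2), 983 (Sable-1), 982 (Sable-2)
First bid not allocated: $977.
Allocation: Hale 2, Sable 2.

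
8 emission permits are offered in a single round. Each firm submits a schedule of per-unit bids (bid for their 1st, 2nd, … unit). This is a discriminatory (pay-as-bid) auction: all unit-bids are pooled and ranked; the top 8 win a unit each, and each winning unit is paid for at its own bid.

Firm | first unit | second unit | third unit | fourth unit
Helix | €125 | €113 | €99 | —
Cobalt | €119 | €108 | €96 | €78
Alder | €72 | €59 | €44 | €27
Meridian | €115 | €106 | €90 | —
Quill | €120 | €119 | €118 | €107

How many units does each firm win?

Cobalt 2, Helix 2, Meridian 1, Quill 3

All unit-bids, highest first — top 8: 125 (Helix-1), 120 (Quill-1), 119 (Cobalt-1), 119 (Quill-2), 118 (Quill-3), 115 (Meridian-1), 113 (Helix-2), 108 (Cobalt-2)
Next rejected bid: €107 (not a price — pay-as-bid).
Allocation: Cobalt 2, Helix 2, Meridian 1, Quill 3.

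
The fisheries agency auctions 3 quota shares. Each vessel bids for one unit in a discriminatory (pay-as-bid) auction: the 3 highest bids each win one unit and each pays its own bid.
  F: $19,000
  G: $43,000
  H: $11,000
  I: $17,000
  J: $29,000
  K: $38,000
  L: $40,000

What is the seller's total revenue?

Total revenue: $121,000

Ordering the bids: 43,000 (G), 40,000 (L), 38,000 (K), 29,000 (J), 19,000 (F), …
The 3 highest are G, L, K.
Total revenue = 43,000 + 40,000 + 38,000 = $121,000.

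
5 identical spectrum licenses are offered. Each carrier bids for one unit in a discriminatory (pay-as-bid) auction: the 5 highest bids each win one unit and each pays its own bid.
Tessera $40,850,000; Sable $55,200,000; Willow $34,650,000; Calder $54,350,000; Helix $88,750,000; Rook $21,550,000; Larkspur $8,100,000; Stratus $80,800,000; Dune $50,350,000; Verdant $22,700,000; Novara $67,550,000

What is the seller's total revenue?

Total revenue: $346,650,000

Ordering the bids: 88,750,000 (Helix), 80,800,000 (Stratus), 67,550,000 (Novara), 55,200,000 (Sable), 54,350,000 (Calder), 50,350,000 (Dune), 40,850,000 (Tessera), …
The 5 highest are Helix, Stratus, Novara, Sable, Calder.
Total revenue = 88,750,000 + 80,800,000 + 67,550,000 + 55,200,000 + 54,350,000 = $346,650,000.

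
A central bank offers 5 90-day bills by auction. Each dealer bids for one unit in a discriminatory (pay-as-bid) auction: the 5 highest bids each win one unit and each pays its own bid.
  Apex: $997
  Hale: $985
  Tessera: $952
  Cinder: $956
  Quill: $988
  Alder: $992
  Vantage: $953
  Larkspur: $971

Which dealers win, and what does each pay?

Ordering the bids: 997 (Apex), 992 (Alder), 988 (Quill), 985 (Hale), 971 (Larkspur), 956 (Cinder), 953 (Vantage), …
The 5 highest are Apex, Alder, Quill, Hale, Larkspur.
Each winner pays its own bid: Apex $997, Alder $992, Quill $988, Hale $985, Larkspur $971.

Apex $997, Alder $992, Quill $988, Hale $985, Larkspur $971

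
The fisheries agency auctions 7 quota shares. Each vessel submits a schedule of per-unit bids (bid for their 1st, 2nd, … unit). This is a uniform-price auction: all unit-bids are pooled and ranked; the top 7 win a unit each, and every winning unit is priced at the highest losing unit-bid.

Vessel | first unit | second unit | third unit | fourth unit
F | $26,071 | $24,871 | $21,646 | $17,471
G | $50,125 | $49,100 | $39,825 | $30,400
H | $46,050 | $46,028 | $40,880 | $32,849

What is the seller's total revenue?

All unit-bids, highest first — top 7: 50,125 (G-1), 49,100 (G-2), 46,050 (H-1), 46,028 (H-2), 40,880 (H-3), 39,825 (G-3), 32,849 (H-4)
The (k+1)-th unit-bid is $30,400.
Allocation: G 3, H 4. Every unit priced at $30,400.
Revenue = 7 × 30,400 = $212,800.

Total revenue: $212,800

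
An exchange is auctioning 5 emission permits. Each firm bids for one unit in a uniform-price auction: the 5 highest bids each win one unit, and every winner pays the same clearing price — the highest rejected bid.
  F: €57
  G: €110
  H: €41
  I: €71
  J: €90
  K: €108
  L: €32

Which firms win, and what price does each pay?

Bids ranked high→low: 110 (G), 108 (K), 90 (J), 71 (I), 57 (F), 41 (H), 32 (L)
The 5 highest are G, K, J, I, F.
Highest unsuccessful bid: €41 → clearing price.

G, K, J, I, F; each pays €41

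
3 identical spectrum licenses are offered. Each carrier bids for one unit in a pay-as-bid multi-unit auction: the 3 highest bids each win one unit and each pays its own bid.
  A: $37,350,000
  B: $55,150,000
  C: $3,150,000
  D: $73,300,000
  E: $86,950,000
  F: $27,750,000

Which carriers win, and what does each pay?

Ordering the bids: 86,950,000 (E), 73,300,000 (D), 55,150,000 (B), 37,350,000 (A), 27,750,000 (F), …
The 3 highest are E, D, B.
Each winner pays its own bid: E $86,950,000, D $73,300,000, B $55,150,000.

E $86,950,000, D $73,300,000, B $55,150,000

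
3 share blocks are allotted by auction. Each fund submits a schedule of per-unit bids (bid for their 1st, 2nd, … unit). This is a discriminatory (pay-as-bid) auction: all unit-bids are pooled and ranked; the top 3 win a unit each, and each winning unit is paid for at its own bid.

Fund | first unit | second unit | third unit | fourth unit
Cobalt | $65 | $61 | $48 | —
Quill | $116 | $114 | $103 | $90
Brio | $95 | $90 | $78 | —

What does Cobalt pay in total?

Cobalt pays $0

All unit-bids, highest first — top 3: 116 (Quill-1), 114 (Quill-2), 103 (Quill-3)
Next rejected bid: $95 (not a price — pay-as-bid).
Cobalt wins no units.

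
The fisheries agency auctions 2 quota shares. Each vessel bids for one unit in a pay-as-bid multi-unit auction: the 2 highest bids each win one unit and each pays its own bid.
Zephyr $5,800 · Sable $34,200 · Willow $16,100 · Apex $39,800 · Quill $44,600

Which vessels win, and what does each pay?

Quill $44,600, Apex $39,800

Ordering the bids: 44,600 (Quill), 39,800 (Apex), 34,200 (Sable), 16,100 (Willow), …
Winners (2 units): Quill, Apex.
Each winner pays its own bid: Quill $44,600, Apex $39,800.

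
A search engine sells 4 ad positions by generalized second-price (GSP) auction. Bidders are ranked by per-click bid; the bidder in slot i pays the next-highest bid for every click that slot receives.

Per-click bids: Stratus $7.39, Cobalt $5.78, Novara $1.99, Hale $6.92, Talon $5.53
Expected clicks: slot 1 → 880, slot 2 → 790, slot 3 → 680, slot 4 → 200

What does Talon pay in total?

Sorting advertisers: $7.39 (Stratus) > $6.92 (Hale) > $5.78 (Cobalt) > $5.53 (Talon) > $1.99 (Novara)
Talon holds slot 4 → pays next bid $1.99 × 200 clicks = $398.00.

Talon pays $398.00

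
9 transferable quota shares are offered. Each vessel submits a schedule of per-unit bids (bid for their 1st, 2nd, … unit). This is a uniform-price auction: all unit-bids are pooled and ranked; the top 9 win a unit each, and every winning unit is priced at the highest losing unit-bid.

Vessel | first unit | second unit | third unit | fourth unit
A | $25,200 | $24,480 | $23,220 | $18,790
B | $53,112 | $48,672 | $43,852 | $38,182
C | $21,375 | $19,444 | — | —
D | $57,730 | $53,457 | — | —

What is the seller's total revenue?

All unit-bids, highest first — top 9: 57,730 (D-1), 53,457 (D-2), 53,112 (B-1), 48,672 (B-2), 43,852 (B-3), 38,182 (B-4), 25,200 (A-1), 24,480 (A-2), 23,220 (A-3)
Highest rejected unit-bid = $21,375.
Allocation: A 3, B 4, D 2. Every unit priced at $21,375.
Revenue = 9 × 21,375 = $192,375.

Total revenue: $192,375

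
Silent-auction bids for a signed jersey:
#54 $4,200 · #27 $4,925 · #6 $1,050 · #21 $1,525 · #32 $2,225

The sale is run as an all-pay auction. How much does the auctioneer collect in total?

Total revenue: $13,925

Bids ranked: 4,925 (#27) > 4,200 (#54) > 2,225 (#32) > 1,525 (#21) > 1,050 (#6)
#27 wins with the top bid; all bids are sunk regardless.
Every bidder forfeits their bid regardless of winning.
Revenue = 4,200 + 4,925 + 1,050 + 1,525 + 2,225 = $13,925.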